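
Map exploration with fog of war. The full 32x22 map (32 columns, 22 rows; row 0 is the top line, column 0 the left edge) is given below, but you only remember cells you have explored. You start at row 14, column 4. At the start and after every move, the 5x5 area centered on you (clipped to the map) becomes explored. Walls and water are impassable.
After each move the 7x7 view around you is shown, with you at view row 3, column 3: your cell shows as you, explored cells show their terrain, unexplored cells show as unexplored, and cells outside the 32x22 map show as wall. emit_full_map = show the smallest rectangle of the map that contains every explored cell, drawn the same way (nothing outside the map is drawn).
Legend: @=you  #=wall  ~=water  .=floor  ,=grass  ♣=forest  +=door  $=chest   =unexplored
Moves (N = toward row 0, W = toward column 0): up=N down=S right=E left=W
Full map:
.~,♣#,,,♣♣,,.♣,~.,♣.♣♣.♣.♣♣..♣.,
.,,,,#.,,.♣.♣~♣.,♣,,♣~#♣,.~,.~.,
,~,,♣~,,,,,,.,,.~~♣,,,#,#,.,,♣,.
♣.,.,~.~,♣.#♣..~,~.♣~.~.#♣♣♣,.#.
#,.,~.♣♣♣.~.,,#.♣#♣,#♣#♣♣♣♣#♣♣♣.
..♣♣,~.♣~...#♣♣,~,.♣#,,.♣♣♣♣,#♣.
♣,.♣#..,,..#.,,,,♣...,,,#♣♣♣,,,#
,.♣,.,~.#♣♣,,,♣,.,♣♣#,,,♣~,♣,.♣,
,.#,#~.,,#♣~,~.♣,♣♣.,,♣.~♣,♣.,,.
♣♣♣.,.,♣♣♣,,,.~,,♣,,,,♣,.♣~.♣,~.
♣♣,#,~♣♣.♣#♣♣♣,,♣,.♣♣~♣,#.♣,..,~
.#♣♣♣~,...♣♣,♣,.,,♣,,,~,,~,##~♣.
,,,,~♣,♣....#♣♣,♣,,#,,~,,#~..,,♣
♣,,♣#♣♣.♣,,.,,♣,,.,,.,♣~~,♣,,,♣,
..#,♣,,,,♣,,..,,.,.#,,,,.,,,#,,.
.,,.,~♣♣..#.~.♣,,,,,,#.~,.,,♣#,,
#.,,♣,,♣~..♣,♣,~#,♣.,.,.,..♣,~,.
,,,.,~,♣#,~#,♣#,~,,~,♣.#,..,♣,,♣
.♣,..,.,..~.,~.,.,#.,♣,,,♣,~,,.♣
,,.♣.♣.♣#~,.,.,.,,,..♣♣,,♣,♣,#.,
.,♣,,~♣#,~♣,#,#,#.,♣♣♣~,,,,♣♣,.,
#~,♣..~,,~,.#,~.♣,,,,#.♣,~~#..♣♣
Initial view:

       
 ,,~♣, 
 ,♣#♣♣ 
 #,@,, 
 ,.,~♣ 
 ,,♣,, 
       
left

       
 ,,,~♣,
 ,,♣#♣♣
 .#@♣,,
 ,,.,~♣
 .,,♣,,
       

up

       
 #♣♣♣~ 
 ,,,~♣,
 ,,@#♣♣
 .#,♣,,
 ,,.,~♣
 .,,♣,,

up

       
 ♣,#,~ 
 #♣♣♣~ 
 ,,@~♣,
 ,,♣#♣♣
 .#,♣,,
 ,,.,~♣

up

       
 ♣♣.,. 
 ♣,#,~ 
 #♣@♣~ 
 ,,,~♣,
 ,,♣#♣♣
 .#,♣,,

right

       
♣♣.,., 
♣,#,~♣ 
#♣♣@~, 
,,,~♣, 
,,♣#♣♣ 
.#,♣,, 

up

       
 #,#~. 
♣♣.,., 
♣,#@~♣ 
#♣♣♣~, 
,,,~♣, 
,,♣#♣♣ 

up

       
 ♣,.,~ 
 #,#~. 
♣♣.@., 
♣,#,~♣ 
#♣♣♣~, 
,,,~♣, 

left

       
 .♣,.,~
 .#,#~.
 ♣♣@,.,
 ♣,#,~♣
 #♣♣♣~,
 ,,,~♣,

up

       
 ,.♣#. 
 .♣,.,~
 .#@#~.
 ♣♣.,.,
 ♣,#,~♣
 #♣♣♣~,

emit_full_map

,.♣#. 
.♣,.,~
.#@#~.
♣♣.,.,
♣,#,~♣
#♣♣♣~,
,,,~♣,
,,♣#♣♣
.#,♣,,
,,.,~♣
.,,♣,,

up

       
 .♣♣,~ 
 ,.♣#. 
 .♣@.,~
 .#,#~.
 ♣♣.,.,
 ♣,#,~♣

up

       
 ,.,~. 
 .♣♣,~ 
 ,.@#. 
 .♣,.,~
 .#,#~.
 ♣♣.,.,

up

       
 .,.,~ 
 ,.,~. 
 .♣@,~ 
 ,.♣#. 
 .♣,.,~
 .#,#~.

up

       
 ~,,♣~ 
 .,.,~ 
 ,.@~. 
 .♣♣,~ 
 ,.♣#. 
 .♣,.,~

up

       
 ,,,,# 
 ~,,♣~ 
 .,@,~ 
 ,.,~. 
 .♣♣,~ 
 ,.♣#. 

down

 ,,,,# 
 ~,,♣~ 
 .,.,~ 
 ,.@~. 
 .♣♣,~ 
 ,.♣#. 
 .♣,.,~

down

 ~,,♣~ 
 .,.,~ 
 ,.,~. 
 .♣@,~ 
 ,.♣#. 
 .♣,.,~
 .#,#~.

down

 .,.,~ 
 ,.,~. 
 .♣♣,~ 
 ,.@#. 
 .♣,.,~
 .#,#~.
 ♣♣.,.,

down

 ,.,~. 
 .♣♣,~ 
 ,.♣#. 
 .♣@.,~
 .#,#~.
 ♣♣.,.,
 ♣,#,~♣

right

,.,~.  
.♣♣,~. 
,.♣#.. 
.♣,@,~ 
.#,#~. 
♣♣.,., 
♣,#,~♣ 

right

.,~.   
♣♣,~.♣ 
.♣#.., 
♣,.@~. 
#,#~., 
♣.,.,♣ 
,#,~♣  

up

,.,~   
.,~.♣♣ 
♣♣,~.♣ 
.♣#@., 
♣,.,~. 
#,#~., 
♣.,.,♣ 

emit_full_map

,,,,#  
~,,♣~  
.,.,~  
,.,~.♣♣
.♣♣,~.♣
,.♣#@.,
.♣,.,~.
.#,#~.,
♣♣.,.,♣
♣,#,~♣ 
#♣♣♣~, 
,,,~♣, 
,,♣#♣♣ 
.#,♣,, 
,,.,~♣ 
.,,♣,, 

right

.,~    
,~.♣♣♣ 
♣,~.♣~ 
♣#.@,, 
,.,~.# 
,#~.,, 
.,.,♣  

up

,♣~    
.,~.~, 
,~.♣♣♣ 
♣,~@♣~ 
♣#..,, 
,.,~.# 
,#~.,, 

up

,,#    
,♣~,,, 
.,~.~, 
,~.@♣♣ 
♣,~.♣~ 
♣#..,, 
,.,~.# 

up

       
,,#.,, 
,♣~,,, 
.,~@~, 
,~.♣♣♣ 
♣,~.♣~ 
♣#..,, 

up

#######
 #,,,♣ 
,,#.,, 
,♣~@,, 
.,~.~, 
,~.♣♣♣ 
♣,~.♣~ 

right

#######
#,,,♣♣ 
,#.,,. 
♣~,@,, 
,~.~,♣ 
~.♣♣♣. 
,~.♣~  

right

#######
,,,♣♣, 
#.,,.♣ 
~,,@,, 
~.~,♣. 
.♣♣♣.~ 
~.♣~   

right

#######
,,♣♣,, 
.,,.♣. 
,,,@,, 
.~,♣.# 
♣♣♣.~. 
.♣~    

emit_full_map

   #,,,♣♣,,
,,,,#.,,.♣.
~,,♣~,,,@,,
.,.,~.~,♣.#
,.,~.♣♣♣.~.
.♣♣,~.♣~   
,.♣#..,,   
.♣,.,~.#   
.#,#~.,,   
♣♣.,.,♣    
♣,#,~♣     
#♣♣♣~,     
,,,~♣,     
,,♣#♣♣     
.#,♣,,     
,,.,~♣     
.,,♣,,     

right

#######
,♣♣,,. 
,,.♣.♣ 
,,,@,. 
~,♣.#♣ 
♣♣.~., 
♣~     

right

#######
♣♣,,.♣ 
,.♣.♣~ 
,,,@., 
,♣.#♣. 
♣.~.,, 
~      

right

#######
♣,,.♣, 
.♣.♣~♣ 
,,,@,, 
♣.#♣.. 
.~.,,# 
       

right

#######
,,.♣,~ 
♣.♣~♣. 
,,.@,. 
.#♣..~ 
~.,,#. 
       

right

#######
,.♣,~. 
.♣~♣., 
,.,@.~ 
#♣..~, 
.,,#.♣ 
       

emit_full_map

   #,,,♣♣,,.♣,~.
,,,,#.,,.♣.♣~♣.,
~,,♣~,,,,,,.,@.~
.,.,~.~,♣.#♣..~,
,.,~.♣♣♣.~.,,#.♣
.♣♣,~.♣~        
,.♣#..,,        
.♣,.,~.#        
.#,#~.,,        
♣♣.,.,♣         
♣,#,~♣          
#♣♣♣~,          
,,,~♣,          
,,♣#♣♣          
.#,♣,,          
,,.,~♣          
.,,♣,,          


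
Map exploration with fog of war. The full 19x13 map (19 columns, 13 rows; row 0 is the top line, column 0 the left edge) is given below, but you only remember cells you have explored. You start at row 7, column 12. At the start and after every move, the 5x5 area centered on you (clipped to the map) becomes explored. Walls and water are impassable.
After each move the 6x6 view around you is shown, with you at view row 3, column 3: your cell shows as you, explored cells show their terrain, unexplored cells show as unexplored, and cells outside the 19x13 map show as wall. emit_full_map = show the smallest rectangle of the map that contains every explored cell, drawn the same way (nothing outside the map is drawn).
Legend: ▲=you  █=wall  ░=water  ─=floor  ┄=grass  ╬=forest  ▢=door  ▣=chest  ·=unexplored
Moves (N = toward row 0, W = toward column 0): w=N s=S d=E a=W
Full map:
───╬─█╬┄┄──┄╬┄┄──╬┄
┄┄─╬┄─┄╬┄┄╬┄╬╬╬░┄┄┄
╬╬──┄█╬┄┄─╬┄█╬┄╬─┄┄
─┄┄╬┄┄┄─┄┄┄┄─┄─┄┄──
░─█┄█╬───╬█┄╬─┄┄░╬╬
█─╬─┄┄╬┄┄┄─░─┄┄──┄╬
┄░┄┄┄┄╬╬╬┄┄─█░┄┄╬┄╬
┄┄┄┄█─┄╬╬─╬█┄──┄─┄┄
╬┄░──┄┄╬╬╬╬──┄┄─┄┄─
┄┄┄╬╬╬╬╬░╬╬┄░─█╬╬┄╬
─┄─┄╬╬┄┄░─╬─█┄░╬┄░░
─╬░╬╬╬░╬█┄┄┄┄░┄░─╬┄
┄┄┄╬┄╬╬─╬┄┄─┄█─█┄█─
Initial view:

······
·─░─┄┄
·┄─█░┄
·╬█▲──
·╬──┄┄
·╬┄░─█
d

······
─░─┄┄─
┄─█░┄┄
╬█┄▲─┄
╬──┄┄─
╬┄░─█╬

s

─░─┄┄─
┄─█░┄┄
╬█┄──┄
╬──▲┄─
╬┄░─█╬
·─█┄░╬

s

┄─█░┄┄
╬█┄──┄
╬──┄┄─
╬┄░▲█╬
·─█┄░╬
·┄┄░┄░

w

─░─┄┄─
┄─█░┄┄
╬█┄──┄
╬──▲┄─
╬┄░─█╬
·─█┄░╬

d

░─┄┄─·
─█░┄┄╬
█┄──┄─
──┄▲─┄
┄░─█╬╬
─█┄░╬┄

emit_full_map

─░─┄┄─·
┄─█░┄┄╬
╬█┄──┄─
╬──┄▲─┄
╬┄░─█╬╬
·─█┄░╬┄
·┄┄░┄░·

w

······
░─┄┄──
─█░┄┄╬
█┄─▲┄─
──┄┄─┄
┄░─█╬╬

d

······
─┄┄──┄
█░┄┄╬┄
┄──▲─┄
─┄┄─┄┄
░─█╬╬┄

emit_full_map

─░─┄┄──┄
┄─█░┄┄╬┄
╬█┄──▲─┄
╬──┄┄─┄┄
╬┄░─█╬╬┄
·─█┄░╬┄·
·┄┄░┄░··


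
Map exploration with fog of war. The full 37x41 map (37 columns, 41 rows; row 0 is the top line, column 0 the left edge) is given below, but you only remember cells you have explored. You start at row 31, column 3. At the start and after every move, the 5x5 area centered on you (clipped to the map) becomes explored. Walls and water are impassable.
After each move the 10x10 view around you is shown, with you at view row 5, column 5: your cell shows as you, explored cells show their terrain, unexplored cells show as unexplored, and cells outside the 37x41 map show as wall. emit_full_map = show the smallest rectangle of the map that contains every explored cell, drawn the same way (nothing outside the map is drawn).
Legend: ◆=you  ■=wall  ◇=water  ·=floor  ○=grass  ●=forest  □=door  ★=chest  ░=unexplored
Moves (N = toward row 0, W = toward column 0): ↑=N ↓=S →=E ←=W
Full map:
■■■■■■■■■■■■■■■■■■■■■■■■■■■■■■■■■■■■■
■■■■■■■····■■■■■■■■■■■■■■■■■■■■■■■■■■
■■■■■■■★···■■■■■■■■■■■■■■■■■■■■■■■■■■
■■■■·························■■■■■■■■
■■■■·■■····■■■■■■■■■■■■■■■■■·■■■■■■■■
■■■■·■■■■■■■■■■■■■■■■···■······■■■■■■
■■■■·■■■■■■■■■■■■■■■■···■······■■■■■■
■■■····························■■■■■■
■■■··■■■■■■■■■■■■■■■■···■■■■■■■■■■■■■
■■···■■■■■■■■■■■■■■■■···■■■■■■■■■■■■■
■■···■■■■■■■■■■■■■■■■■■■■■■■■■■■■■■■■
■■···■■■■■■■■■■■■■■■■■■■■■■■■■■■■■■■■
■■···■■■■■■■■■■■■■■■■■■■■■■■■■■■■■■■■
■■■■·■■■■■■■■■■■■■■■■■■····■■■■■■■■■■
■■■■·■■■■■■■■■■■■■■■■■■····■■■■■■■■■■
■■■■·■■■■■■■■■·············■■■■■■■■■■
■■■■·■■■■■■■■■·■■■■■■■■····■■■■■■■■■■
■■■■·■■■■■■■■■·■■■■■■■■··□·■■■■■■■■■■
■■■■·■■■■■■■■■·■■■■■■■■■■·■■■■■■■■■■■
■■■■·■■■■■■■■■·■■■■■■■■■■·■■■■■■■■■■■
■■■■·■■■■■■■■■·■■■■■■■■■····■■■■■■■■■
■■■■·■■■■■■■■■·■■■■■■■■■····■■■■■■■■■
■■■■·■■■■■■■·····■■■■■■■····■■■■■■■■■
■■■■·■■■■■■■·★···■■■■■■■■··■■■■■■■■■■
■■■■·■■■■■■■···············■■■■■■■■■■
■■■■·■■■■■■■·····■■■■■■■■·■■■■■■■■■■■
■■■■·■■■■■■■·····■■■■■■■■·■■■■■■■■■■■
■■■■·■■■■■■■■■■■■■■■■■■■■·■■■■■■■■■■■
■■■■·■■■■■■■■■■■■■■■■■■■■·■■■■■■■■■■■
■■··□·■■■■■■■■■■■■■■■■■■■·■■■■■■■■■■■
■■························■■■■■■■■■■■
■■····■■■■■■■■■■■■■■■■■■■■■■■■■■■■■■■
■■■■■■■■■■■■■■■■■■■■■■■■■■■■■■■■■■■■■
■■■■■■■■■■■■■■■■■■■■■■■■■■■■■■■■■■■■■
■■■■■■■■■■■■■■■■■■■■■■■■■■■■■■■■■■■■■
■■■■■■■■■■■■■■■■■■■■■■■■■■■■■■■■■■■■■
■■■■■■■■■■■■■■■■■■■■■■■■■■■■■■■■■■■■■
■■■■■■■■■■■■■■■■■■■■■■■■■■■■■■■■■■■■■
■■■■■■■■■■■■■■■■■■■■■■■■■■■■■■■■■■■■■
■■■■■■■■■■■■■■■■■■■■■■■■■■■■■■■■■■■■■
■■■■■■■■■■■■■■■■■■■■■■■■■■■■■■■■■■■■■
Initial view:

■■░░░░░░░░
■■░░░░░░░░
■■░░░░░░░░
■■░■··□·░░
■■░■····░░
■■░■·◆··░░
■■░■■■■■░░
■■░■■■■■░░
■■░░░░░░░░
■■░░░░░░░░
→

■░░░░░░░░░
■░░░░░░░░░
■░░░░░░░░░
■░■··□·■░░
■░■·····░░
■░■··◆·■░░
■░■■■■■■░░
■░■■■■■■░░
■░░░░░░░░░
■░░░░░░░░░

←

■■░░░░░░░░
■■░░░░░░░░
■■░░░░░░░░
■■░■··□·■░
■■░■·····░
■■░■·◆··■░
■■░■■■■■■░
■■░■■■■■■░
■■░░░░░░░░
■■░░░░░░░░

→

■░░░░░░░░░
■░░░░░░░░░
■░░░░░░░░░
■░■··□·■░░
■░■·····░░
■░■··◆·■░░
■░■■■■■■░░
■░■■■■■■░░
■░░░░░░░░░
■░░░░░░░░░

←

■■░░░░░░░░
■■░░░░░░░░
■■░░░░░░░░
■■░■··□·■░
■■░■·····░
■■░■·◆··■░
■■░■■■■■■░
■■░■■■■■■░
■■░░░░░░░░
■■░░░░░░░░


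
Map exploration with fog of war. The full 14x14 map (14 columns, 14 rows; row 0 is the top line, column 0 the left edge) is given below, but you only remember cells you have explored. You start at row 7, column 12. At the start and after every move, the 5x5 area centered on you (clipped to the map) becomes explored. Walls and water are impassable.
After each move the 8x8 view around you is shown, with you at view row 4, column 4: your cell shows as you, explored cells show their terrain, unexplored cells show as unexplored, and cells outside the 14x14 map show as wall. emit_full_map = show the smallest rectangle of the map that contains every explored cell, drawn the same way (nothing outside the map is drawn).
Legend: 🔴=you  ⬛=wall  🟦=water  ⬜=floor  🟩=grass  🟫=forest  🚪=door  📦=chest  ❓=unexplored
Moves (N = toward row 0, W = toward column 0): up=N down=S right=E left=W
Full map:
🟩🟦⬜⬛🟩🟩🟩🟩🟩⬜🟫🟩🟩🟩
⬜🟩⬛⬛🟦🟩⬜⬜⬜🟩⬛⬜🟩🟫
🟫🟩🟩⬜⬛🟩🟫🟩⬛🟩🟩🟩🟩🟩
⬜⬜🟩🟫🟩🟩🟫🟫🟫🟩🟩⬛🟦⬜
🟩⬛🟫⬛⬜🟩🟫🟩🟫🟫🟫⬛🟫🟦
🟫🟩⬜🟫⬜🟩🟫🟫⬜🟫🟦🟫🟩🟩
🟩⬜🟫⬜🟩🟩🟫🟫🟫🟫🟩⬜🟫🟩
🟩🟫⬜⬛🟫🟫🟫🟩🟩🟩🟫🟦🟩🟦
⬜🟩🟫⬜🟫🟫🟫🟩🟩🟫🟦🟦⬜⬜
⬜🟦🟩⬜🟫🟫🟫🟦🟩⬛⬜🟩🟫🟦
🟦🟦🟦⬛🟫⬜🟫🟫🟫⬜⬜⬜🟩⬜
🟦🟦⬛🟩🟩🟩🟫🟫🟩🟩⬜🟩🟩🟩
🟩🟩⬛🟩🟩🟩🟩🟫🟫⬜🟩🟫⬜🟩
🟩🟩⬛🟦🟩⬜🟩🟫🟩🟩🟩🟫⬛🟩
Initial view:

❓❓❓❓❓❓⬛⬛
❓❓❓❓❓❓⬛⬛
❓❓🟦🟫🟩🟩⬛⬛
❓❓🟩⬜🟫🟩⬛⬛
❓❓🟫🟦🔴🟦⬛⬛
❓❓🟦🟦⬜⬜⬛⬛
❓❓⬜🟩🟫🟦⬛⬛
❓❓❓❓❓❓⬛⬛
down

❓❓❓❓❓❓⬛⬛
❓❓🟦🟫🟩🟩⬛⬛
❓❓🟩⬜🟫🟩⬛⬛
❓❓🟫🟦🟩🟦⬛⬛
❓❓🟦🟦🔴⬜⬛⬛
❓❓⬜🟩🟫🟦⬛⬛
❓❓⬜⬜🟩⬜⬛⬛
❓❓❓❓❓❓⬛⬛

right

❓❓❓❓❓⬛⬛⬛
❓🟦🟫🟩🟩⬛⬛⬛
❓🟩⬜🟫🟩⬛⬛⬛
❓🟫🟦🟩🟦⬛⬛⬛
❓🟦🟦⬜🔴⬛⬛⬛
❓⬜🟩🟫🟦⬛⬛⬛
❓⬜⬜🟩⬜⬛⬛⬛
❓❓❓❓❓⬛⬛⬛

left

❓❓❓❓❓❓⬛⬛
❓❓🟦🟫🟩🟩⬛⬛
❓❓🟩⬜🟫🟩⬛⬛
❓❓🟫🟦🟩🟦⬛⬛
❓❓🟦🟦🔴⬜⬛⬛
❓❓⬜🟩🟫🟦⬛⬛
❓❓⬜⬜🟩⬜⬛⬛
❓❓❓❓❓❓⬛⬛

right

❓❓❓❓❓⬛⬛⬛
❓🟦🟫🟩🟩⬛⬛⬛
❓🟩⬜🟫🟩⬛⬛⬛
❓🟫🟦🟩🟦⬛⬛⬛
❓🟦🟦⬜🔴⬛⬛⬛
❓⬜🟩🟫🟦⬛⬛⬛
❓⬜⬜🟩⬜⬛⬛⬛
❓❓❓❓❓⬛⬛⬛

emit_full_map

🟦🟫🟩🟩
🟩⬜🟫🟩
🟫🟦🟩🟦
🟦🟦⬜🔴
⬜🟩🟫🟦
⬜⬜🟩⬜


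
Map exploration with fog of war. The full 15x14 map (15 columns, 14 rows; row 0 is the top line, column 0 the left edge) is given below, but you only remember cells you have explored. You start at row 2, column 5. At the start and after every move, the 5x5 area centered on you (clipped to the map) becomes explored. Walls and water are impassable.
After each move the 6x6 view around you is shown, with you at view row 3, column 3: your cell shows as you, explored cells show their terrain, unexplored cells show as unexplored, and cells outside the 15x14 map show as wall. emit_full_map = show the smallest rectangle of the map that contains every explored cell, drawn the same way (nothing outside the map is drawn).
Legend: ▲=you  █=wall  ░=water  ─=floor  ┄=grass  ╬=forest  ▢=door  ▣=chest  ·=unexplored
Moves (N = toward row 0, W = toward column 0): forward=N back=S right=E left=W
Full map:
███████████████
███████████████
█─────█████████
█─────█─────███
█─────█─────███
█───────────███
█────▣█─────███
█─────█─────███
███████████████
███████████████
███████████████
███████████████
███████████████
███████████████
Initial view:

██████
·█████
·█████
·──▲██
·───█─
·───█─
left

██████
·█████
·█████
·──▲─█
·────█
·────█

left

██████
·█████
·█████
·──▲──
·─────
·─────

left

██████
██████
██████
██─▲──
██────
██────

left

██████
██████
██████
███▲──
███───
███───

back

██████
██████
███───
███▲──
███───
███───

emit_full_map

████████
████████
█─────██
█▲────█─
█─────█─
█───····

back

██████
███───
███───
███▲──
███───
███───

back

███───
███───
███───
███▲──
███───
███───

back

███───
███───
███───
███▲──
███───
██████

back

███───
███───
███───
███▲──
██████
██████

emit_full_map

████████
████████
█─────██
█─────█─
█─────█─
█───····
█───····
█▲──····
████····
████····

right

██────
██────
██────
██─▲──
██████
██████

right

█─────
█─────
█────▣
█──▲──
██████
██████

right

─────█
──────
────▣█
───▲─█
██████
██████

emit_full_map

████████
████████
█─────██
█─────█─
█─────█─
█──────·
█────▣█·
█───▲─█·
███████·
███████·


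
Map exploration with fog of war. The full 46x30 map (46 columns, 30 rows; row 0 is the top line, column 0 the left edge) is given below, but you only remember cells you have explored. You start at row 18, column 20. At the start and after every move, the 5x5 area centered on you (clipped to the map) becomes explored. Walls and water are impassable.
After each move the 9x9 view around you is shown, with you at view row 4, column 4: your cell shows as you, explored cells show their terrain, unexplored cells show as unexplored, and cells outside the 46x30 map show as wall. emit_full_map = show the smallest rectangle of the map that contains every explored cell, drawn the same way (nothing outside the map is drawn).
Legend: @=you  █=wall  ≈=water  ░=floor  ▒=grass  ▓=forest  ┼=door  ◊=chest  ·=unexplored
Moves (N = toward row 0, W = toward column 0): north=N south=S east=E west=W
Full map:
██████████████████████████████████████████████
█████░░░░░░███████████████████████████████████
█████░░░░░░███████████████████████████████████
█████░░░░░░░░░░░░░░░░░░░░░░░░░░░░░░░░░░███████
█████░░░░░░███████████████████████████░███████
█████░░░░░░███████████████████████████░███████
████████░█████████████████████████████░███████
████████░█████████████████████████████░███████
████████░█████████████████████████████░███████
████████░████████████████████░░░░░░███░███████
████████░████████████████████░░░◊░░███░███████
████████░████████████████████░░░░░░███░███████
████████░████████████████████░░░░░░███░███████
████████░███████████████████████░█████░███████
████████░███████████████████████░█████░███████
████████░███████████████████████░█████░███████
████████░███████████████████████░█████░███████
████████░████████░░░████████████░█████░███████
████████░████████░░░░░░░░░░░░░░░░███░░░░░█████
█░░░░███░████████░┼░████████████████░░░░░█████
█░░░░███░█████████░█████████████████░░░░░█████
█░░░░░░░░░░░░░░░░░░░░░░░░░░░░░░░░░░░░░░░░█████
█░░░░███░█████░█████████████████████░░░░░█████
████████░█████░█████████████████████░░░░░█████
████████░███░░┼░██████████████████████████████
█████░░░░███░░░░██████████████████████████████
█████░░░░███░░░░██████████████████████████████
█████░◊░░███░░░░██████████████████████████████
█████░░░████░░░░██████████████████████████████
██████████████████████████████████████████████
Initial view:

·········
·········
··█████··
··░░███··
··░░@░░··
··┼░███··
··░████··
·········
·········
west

·········
·········
··██████·
··░░░███·
··░░@░░░·
··░┼░███·
··█░████·
·········
·········

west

·········
·········
··███████
··█░░░███
··█░@░░░░
··█░┼░███
··██░████
·········
·········

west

·········
·········
··███████
··██░░░██
··██@░░░░
··██░┼░██
··███░███
·········
·········

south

·········
··███████
··██░░░██
··██░░░░░
··██@┼░██
··███░███
··░░░░░··
·········
·········

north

·········
·········
··███████
··██░░░██
··██@░░░░
··██░┼░██
··███░███
··░░░░░··
·········

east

·········
·········
·████████
·██░░░███
·██░@░░░░
·██░┼░███
·███░████
·░░░░░···
·········

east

·········
·········
████████·
██░░░███·
██░░@░░░·
██░┼░███·
███░████·
░░░░░····
·········

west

·········
·········
·████████
·██░░░███
·██░@░░░░
·██░┼░███
·███░████
·░░░░░···
·········

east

·········
·········
████████·
██░░░███·
██░░@░░░·
██░┼░███·
███░████·
░░░░░····
·········

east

·········
·········
███████··
█░░░███··
█░░░@░░··
█░┼░███··
██░████··
░░░░·····
·········

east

·········
·········
███████··
░░░████··
░░░░@░░··
░┼░████··
█░█████··
░░░······
·········

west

·········
·········
████████·
█░░░████·
█░░░@░░░·
█░┼░████·
██░█████·
░░░░·····
·········

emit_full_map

█████████
██░░░████
██░░░@░░░
██░┼░████
███░█████
░░░░░····

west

·········
·········
█████████
██░░░████
██░░@░░░░
██░┼░████
███░█████
░░░░░····
·········

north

·········
·········
··█████··
█████████
██░░@████
██░░░░░░░
██░┼░████
███░█████
░░░░░····

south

·········
··█████··
█████████
██░░░████
██░░@░░░░
██░┼░████
███░█████
░░░░░····
·········

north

·········
·········
··█████··
█████████
██░░@████
██░░░░░░░
██░┼░████
███░█████
░░░░░····

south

·········
··█████··
█████████
██░░░████
██░░@░░░░
██░┼░████
███░█████
░░░░░····
·········

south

··█████··
█████████
██░░░████
██░░░░░░░
██░┼@████
███░█████
░░░░░░░··
·········
·········

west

···█████·
·████████
·██░░░███
·██░░░░░░
·██░@░███
·███░████
·░░░░░░░·
·········
·········

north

·········
···█████·
·████████
·██░░░███
·██░@░░░░
·██░┼░███
·███░████
·░░░░░░░·
·········

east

·········
··█████··
█████████
██░░░████
██░░@░░░░
██░┼░████
███░█████
░░░░░░░··
·········

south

··█████··
█████████
██░░░████
██░░░░░░░
██░┼@████
███░█████
░░░░░░░··
·········
·········

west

···█████·
·████████
·██░░░███
·██░░░░░░
·██░@░███
·███░████
·░░░░░░░·
·········
·········

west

····█████
··███████
··██░░░██
··██░░░░░
··██@┼░██
··███░███
··░░░░░░░
·········
·········


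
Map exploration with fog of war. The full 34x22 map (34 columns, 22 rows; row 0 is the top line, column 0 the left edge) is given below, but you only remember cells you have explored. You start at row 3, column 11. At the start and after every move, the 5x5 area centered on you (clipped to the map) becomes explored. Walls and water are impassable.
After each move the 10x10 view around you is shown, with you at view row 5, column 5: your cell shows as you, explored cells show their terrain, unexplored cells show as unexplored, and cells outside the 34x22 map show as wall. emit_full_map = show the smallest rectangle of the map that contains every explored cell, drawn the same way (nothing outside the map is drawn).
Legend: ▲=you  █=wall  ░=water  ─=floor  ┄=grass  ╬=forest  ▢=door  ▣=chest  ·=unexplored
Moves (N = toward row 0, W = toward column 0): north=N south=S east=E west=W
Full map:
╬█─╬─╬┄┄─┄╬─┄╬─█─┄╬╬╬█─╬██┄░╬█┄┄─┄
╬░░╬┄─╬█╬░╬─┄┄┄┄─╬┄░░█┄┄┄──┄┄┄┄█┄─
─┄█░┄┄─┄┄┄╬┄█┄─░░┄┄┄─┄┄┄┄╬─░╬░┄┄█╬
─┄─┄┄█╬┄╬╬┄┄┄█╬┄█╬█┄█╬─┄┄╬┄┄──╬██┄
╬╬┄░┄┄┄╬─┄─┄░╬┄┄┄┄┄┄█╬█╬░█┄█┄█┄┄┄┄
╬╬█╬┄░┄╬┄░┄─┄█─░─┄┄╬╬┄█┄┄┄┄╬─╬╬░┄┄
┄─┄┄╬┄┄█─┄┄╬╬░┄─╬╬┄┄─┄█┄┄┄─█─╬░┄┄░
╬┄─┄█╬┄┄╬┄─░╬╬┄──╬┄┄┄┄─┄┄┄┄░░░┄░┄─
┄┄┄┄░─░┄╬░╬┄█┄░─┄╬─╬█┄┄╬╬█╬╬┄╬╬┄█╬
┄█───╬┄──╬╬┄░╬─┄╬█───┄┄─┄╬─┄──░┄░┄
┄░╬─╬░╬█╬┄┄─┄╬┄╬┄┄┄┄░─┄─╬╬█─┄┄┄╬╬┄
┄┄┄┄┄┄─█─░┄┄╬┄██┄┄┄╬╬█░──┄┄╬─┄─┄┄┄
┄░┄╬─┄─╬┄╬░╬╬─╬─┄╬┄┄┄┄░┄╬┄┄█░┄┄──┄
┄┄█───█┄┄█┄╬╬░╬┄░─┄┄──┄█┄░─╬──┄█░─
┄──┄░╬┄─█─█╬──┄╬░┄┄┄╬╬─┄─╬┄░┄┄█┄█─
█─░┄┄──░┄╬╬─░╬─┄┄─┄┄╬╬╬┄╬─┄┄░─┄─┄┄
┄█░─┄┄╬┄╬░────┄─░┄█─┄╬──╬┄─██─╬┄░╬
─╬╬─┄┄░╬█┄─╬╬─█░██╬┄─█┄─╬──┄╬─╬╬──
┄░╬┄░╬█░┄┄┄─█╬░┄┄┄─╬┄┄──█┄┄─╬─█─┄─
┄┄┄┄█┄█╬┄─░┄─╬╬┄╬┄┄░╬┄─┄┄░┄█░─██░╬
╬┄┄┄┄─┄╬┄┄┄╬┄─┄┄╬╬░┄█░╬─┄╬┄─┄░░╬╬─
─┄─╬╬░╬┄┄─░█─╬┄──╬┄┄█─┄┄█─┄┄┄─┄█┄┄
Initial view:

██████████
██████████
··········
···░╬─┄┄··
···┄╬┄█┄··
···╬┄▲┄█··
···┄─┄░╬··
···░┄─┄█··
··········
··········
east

██████████
██████████
··········
··░╬─┄┄┄··
··┄╬┄█┄─··
··╬┄┄▲█╬··
··┄─┄░╬┄··
··░┄─┄█─··
··········
··········

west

██████████
██████████
··········
···░╬─┄┄┄·
···┄╬┄█┄─·
···╬┄▲┄█╬·
···┄─┄░╬┄·
···░┄─┄█─·
··········
··········

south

██████████
··········
···░╬─┄┄┄·
···┄╬┄█┄─·
···╬┄┄┄█╬·
···┄─▲░╬┄·
···░┄─┄█─·
···┄┄╬╬░··
··········
··········

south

··········
···░╬─┄┄┄·
···┄╬┄█┄─·
···╬┄┄┄█╬·
···┄─┄░╬┄·
···░┄▲┄█─·
···┄┄╬╬░··
···┄─░╬╬··
··········
··········

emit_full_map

░╬─┄┄┄
┄╬┄█┄─
╬┄┄┄█╬
┄─┄░╬┄
░┄▲┄█─
┄┄╬╬░·
┄─░╬╬·

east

··········
··░╬─┄┄┄··
··┄╬┄█┄─··
··╬┄┄┄█╬··
··┄─┄░╬┄··
··░┄─▲█─··
··┄┄╬╬░┄··
··┄─░╬╬┄··
··········
··········

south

··░╬─┄┄┄··
··┄╬┄█┄─··
··╬┄┄┄█╬··
··┄─┄░╬┄··
··░┄─┄█─··
··┄┄╬▲░┄··
··┄─░╬╬┄··
···╬┄█┄░··
··········
··········

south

··┄╬┄█┄─··
··╬┄┄┄█╬··
··┄─┄░╬┄··
··░┄─┄█─··
··┄┄╬╬░┄··
··┄─░▲╬┄··
···╬┄█┄░··
···╬┄░╬─··
··········
··········

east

·┄╬┄█┄─···
·╬┄┄┄█╬···
·┄─┄░╬┄···
·░┄─┄█─░··
·┄┄╬╬░┄─··
·┄─░╬▲┄─··
··╬┄█┄░─··
··╬┄░╬─┄··
··········
··········

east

┄╬┄█┄─····
╬┄┄┄█╬····
┄─┄░╬┄····
░┄─┄█─░─··
┄┄╬╬░┄─╬··
┄─░╬╬▲──··
·╬┄█┄░─┄··
·╬┄░╬─┄╬··
··········
··········

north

░╬─┄┄┄····
┄╬┄█┄─····
╬┄┄┄█╬····
┄─┄░╬┄┄┄··
░┄─┄█─░─··
┄┄╬╬░▲─╬··
┄─░╬╬┄──··
·╬┄█┄░─┄··
·╬┄░╬─┄╬··
··········

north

··········
░╬─┄┄┄····
┄╬┄█┄─····
╬┄┄┄█╬┄█··
┄─┄░╬┄┄┄··
░┄─┄█▲░─··
┄┄╬╬░┄─╬··
┄─░╬╬┄──··
·╬┄█┄░─┄··
·╬┄░╬─┄╬··

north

██████████
··········
░╬─┄┄┄····
┄╬┄█┄─░░··
╬┄┄┄█╬┄█··
┄─┄░╬▲┄┄··
░┄─┄█─░─··
┄┄╬╬░┄─╬··
┄─░╬╬┄──··
·╬┄█┄░─┄··

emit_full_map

░╬─┄┄┄··
┄╬┄█┄─░░
╬┄┄┄█╬┄█
┄─┄░╬▲┄┄
░┄─┄█─░─
┄┄╬╬░┄─╬
┄─░╬╬┄──
·╬┄█┄░─┄
·╬┄░╬─┄╬

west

██████████
··········
·░╬─┄┄┄···
·┄╬┄█┄─░░·
·╬┄┄┄█╬┄█·
·┄─┄░▲┄┄┄·
·░┄─┄█─░─·
·┄┄╬╬░┄─╬·
·┄─░╬╬┄──·
··╬┄█┄░─┄·

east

██████████
··········
░╬─┄┄┄····
┄╬┄█┄─░░··
╬┄┄┄█╬┄█··
┄─┄░╬▲┄┄··
░┄─┄█─░─··
┄┄╬╬░┄─╬··
┄─░╬╬┄──··
·╬┄█┄░─┄··

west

██████████
··········
·░╬─┄┄┄···
·┄╬┄█┄─░░·
·╬┄┄┄█╬┄█·
·┄─┄░▲┄┄┄·
·░┄─┄█─░─·
·┄┄╬╬░┄─╬·
·┄─░╬╬┄──·
··╬┄█┄░─┄·


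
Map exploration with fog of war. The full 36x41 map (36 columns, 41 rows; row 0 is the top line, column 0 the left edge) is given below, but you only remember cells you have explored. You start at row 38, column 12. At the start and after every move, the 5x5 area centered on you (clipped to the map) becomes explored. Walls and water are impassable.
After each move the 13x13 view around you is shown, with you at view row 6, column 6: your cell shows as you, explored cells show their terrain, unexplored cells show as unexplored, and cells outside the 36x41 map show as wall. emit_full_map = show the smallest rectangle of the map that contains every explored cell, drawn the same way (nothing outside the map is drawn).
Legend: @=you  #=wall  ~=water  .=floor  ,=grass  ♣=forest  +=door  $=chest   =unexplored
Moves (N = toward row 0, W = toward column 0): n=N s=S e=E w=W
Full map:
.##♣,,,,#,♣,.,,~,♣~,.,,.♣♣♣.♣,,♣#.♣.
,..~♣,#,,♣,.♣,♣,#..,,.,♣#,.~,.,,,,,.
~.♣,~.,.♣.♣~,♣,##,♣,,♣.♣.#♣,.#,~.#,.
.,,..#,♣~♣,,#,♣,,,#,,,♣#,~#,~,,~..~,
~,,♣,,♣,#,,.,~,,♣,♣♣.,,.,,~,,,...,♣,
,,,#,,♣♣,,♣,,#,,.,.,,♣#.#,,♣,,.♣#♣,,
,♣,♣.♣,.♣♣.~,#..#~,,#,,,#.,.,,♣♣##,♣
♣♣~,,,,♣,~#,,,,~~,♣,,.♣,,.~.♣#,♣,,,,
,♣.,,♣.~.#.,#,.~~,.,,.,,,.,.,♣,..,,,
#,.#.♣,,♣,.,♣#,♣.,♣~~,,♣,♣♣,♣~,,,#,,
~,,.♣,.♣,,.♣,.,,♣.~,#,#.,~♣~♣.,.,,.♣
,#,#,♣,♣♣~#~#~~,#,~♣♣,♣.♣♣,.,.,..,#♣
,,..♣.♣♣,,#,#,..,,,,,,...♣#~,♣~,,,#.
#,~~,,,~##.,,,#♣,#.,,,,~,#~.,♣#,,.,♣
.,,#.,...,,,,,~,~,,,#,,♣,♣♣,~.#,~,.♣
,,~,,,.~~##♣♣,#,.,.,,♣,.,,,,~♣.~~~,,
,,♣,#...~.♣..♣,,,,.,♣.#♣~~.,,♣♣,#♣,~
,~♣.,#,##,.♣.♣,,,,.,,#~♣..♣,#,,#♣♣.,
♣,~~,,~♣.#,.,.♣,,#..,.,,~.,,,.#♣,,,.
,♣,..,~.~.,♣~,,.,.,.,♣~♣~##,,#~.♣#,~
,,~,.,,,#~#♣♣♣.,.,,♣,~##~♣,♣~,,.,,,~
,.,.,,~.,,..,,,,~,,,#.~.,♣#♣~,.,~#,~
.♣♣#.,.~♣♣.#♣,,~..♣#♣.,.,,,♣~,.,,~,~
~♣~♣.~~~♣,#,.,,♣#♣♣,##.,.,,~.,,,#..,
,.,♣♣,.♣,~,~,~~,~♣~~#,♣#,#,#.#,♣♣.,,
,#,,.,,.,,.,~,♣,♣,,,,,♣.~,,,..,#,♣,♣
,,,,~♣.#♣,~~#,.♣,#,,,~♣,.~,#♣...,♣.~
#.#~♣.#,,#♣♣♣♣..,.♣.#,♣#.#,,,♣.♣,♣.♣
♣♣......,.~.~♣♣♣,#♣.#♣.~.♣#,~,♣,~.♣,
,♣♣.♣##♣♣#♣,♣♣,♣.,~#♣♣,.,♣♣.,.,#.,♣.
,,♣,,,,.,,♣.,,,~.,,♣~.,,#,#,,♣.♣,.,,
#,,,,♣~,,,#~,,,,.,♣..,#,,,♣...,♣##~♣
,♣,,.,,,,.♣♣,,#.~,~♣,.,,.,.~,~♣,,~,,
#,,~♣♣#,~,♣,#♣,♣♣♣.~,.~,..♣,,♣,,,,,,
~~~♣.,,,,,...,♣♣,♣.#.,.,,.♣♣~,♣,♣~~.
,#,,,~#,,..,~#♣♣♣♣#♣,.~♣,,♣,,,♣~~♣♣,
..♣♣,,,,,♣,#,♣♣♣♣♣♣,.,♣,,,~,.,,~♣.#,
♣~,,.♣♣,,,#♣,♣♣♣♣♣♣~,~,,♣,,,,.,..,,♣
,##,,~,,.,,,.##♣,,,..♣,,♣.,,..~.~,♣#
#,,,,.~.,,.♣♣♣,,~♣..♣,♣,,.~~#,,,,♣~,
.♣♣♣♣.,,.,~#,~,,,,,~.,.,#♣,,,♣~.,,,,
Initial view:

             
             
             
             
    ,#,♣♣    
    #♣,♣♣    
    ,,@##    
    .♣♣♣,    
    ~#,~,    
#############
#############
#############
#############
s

             
             
             
    ,#,♣♣    
    #♣,♣♣    
    ,,.##    
    .♣@♣,    
    ~#,~,    
#############
#############
#############
#############
#############

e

             
             
             
   ,#,♣♣     
   #♣,♣♣♣    
   ,,.##♣    
   .♣♣@,,    
   ~#,~,,    
#############
#############
#############
#############
#############

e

             
             
             
  ,#,♣♣      
  #♣,♣♣♣♣    
  ,,.##♣,    
  .♣♣♣@,~    
  ~#,~,,,    
#############
#############
#############
#############
#############

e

             
             
             
 ,#,♣♣       
 #♣,♣♣♣♣♣    
 ,,.##♣,,    
 .♣♣♣,@~♣    
 ~#,~,,,,    
#############
#############
#############
#############
#############

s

             
             
 ,#,♣♣       
 #♣,♣♣♣♣♣    
 ,,.##♣,,    
 .♣♣♣,,~♣    
 ~#,~,@,,    
#############
#############
#############
#############
#############
#############

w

             
             
  ,#,♣♣      
  #♣,♣♣♣♣♣   
  ,,.##♣,,   
  .♣♣♣,,~♣   
  ~#,~@,,,   
#############
#############
#############
#############
#############
#############

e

             
             
 ,#,♣♣       
 #♣,♣♣♣♣♣    
 ,,.##♣,,    
 .♣♣♣,,~♣    
 ~#,~,@,,    
#############
#############
#############
#############
#############
#############

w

             
             
  ,#,♣♣      
  #♣,♣♣♣♣♣   
  ,,.##♣,,   
  .♣♣♣,,~♣   
  ~#,~@,,,   
#############
#############
#############
#############
#############
#############
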